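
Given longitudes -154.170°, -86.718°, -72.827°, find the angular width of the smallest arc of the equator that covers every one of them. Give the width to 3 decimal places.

81.343°

Sort the longitudes: -154.170°, -86.718°, -72.827°.
Eastward gaps between consecutive values (wrapping around): 67.452°, 13.891°, 278.657°.
Largest gap = 278.657° ⇒ minimal covering band is its complement: 360° − 278.657° = 81.343°.
Band runs from -154.170° eastward to -72.827°.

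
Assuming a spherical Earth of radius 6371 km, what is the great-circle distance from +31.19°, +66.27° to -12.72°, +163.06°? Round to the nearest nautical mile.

6141 nmi

Δλ = 163.06 − 66.27 = 96.79°.
Δφ = -12.72 − 31.19 = -43.91°.
a = sin²(Δφ/2) + cos φ₁ · cos φ₂ · sin²(Δλ/2) = 0.606344.
c = 2·atan2(√a, √(1−a)) = 1.78512 rad → d = 6371·c ≈ 11373.01 km ≈ 6140.94 nmi.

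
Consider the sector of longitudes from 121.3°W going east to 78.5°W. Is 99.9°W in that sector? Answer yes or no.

Yes

Band width going east from -121.3° to -78.5°: ((-78.5 − -121.3) mod 360) = 42.8°.
Offset of -99.9° east of the west edge: ((-99.9 − -121.3) mod 360) = 21.4°.
21.4° ≤ 42.8° ⇒ inside.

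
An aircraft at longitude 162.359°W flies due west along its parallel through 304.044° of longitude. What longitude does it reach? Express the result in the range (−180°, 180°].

Start at -162.359°; shift −304.044° → -466.403°.
-466.403° lies outside (−180°, 180°]; add 360° → -106.403°.

106.403°W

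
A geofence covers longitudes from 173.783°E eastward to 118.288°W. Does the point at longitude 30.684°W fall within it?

No

Band width going east from +173.783° to -118.288°: ((-118.288 − 173.783) mod 360) = 67.929°.
Offset of -30.684° east of the west edge: ((-30.684 − 173.783) mod 360) = 155.533°.
155.533° > 67.929° ⇒ outside.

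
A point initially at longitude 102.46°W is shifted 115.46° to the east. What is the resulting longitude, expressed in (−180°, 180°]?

13.00°E

Start at -102.46°; shift +115.46° → +13.00°.
+13.00° already lies in (−180°, 180°].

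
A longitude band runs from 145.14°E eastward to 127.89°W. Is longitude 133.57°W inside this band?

Yes

Band width going east from +145.14° to -127.89°: ((-127.89 − 145.14) mod 360) = 86.97°.
Offset of -133.57° east of the west edge: ((-133.57 − 145.14) mod 360) = 81.29°.
81.29° ≤ 86.97° ⇒ inside.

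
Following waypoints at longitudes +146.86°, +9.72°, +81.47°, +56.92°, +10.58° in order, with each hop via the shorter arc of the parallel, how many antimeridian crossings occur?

0

Leg 1: +146.86° → +9.72°, shortest Δλ = -137.14° (west) — does not cross 180°.
Leg 2: +9.72° → +81.47°, shortest Δλ = 71.75° (east) — does not cross 180°.
Leg 3: +81.47° → +56.92°, shortest Δλ = -24.55° (west) — does not cross 180°.
Leg 4: +56.92° → +10.58°, shortest Δλ = -46.34° (west) — does not cross 180°.
Total crossings: 0.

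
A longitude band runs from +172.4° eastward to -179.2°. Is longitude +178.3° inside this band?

Yes

Band width going east from +172.4° to -179.2°: ((-179.2 − 172.4) mod 360) = 8.4°.
Offset of +178.3° east of the west edge: ((178.3 − 172.4) mod 360) = 5.9°.
5.9° ≤ 8.4° ⇒ inside.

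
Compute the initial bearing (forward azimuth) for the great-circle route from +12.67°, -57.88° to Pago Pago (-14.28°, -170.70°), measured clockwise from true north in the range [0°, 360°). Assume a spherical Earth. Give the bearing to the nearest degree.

Δλ = -170.70 − -57.88 = -112.82°.
θ = atan2( sin Δλ · cos φ₂ , cos φ₁ · sin φ₂ − sin φ₁ · cos φ₂ · cos Δλ )
  = atan2(-0.89325, -0.15822) = -100.044° → normalised to [0°, 360°): 259.956°.

260°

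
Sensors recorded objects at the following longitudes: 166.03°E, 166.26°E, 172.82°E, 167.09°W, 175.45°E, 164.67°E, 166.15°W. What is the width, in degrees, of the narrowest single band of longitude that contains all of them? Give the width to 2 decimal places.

Sort the longitudes: -167.09°, -166.15°, +164.67°, +166.03°, +166.26°, +172.82°, +175.45°.
Eastward gaps between consecutive values (wrapping around): 0.94°, 330.82°, 1.36°, 0.23°, 6.56°, 2.63°, 17.46°.
Largest gap = 330.82° ⇒ minimal covering band is its complement: 360° − 330.82° = 29.18°.
Band runs from +164.67° eastward to -166.15°, crossing the antimeridian.

29.18°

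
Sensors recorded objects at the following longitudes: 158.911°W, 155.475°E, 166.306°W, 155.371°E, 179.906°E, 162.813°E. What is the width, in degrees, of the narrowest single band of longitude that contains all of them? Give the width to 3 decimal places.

Sort the longitudes: -166.306°, -158.911°, +155.371°, +155.475°, +162.813°, +179.906°.
Eastward gaps between consecutive values (wrapping around): 7.395°, 314.282°, 0.104°, 7.338°, 17.093°, 13.788°.
Largest gap = 314.282° ⇒ minimal covering band is its complement: 360° − 314.282° = 45.718°.
Band runs from +155.371° eastward to -158.911°, crossing the antimeridian.

45.718°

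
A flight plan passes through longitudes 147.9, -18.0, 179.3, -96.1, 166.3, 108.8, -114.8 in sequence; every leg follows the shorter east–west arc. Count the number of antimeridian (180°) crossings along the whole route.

4

Leg 1: +147.9° → -18.0°, shortest Δλ = -165.9° (west) — does not cross 180°.
Leg 2: -18.0° → +179.3°, shortest Δλ = -162.7° (west) — crosses 180°.
Leg 3: +179.3° → -96.1°, shortest Δλ = 84.6° (east) — crosses 180°.
Leg 4: -96.1° → +166.3°, shortest Δλ = -97.6° (west) — crosses 180°.
Leg 5: +166.3° → +108.8°, shortest Δλ = -57.5° (west) — does not cross 180°.
Leg 6: +108.8° → -114.8°, shortest Δλ = 136.4° (east) — crosses 180°.
Total crossings: 4.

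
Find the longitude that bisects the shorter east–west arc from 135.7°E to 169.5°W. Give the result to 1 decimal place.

Signed shortest Δλ from +135.7° to -169.5° is +54.8°.
Midpoint longitude = +135.7° + (+54.8°)/2 = +135.7° + 27.4° = +163.1°.
(The naïve average (+135.7 + -169.5)/2 = -16.9° is on the wrong side of the globe.)

163.1°E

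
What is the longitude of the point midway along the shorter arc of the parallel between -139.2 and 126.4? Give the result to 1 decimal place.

Signed shortest Δλ from -139.2° to +126.4° is -94.4°.
Midpoint longitude = -139.2° + (-94.4°)/2 = -139.2° − 47.2° = -186.4°.
Normalise into (−180°, 180°]: +173.6°.
(The naïve average (-139.2 + +126.4)/2 = -6.4° is on the wrong side of the globe.)

+173.6°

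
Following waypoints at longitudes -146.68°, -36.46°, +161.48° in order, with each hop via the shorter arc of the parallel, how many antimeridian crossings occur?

1

Leg 1: -146.68° → -36.46°, shortest Δλ = 110.22° (east) — does not cross 180°.
Leg 2: -36.46° → +161.48°, shortest Δλ = -162.06° (west) — crosses 180°.
Total crossings: 1.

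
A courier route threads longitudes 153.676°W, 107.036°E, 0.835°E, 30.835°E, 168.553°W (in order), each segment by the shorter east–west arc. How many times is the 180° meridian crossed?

Leg 1: -153.676° → +107.036°, shortest Δλ = -99.288° (west) — crosses 180°.
Leg 2: +107.036° → +0.835°, shortest Δλ = -106.201° (west) — does not cross 180°.
Leg 3: +0.835° → +30.835°, shortest Δλ = 30.0° (east) — does not cross 180°.
Leg 4: +30.835° → -168.553°, shortest Δλ = 160.612° (east) — crosses 180°.
Total crossings: 2.

2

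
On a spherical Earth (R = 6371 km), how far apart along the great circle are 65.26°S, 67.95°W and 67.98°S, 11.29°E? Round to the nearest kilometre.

Δλ = 11.29 − -67.95 = 79.24°.
Δφ = -67.98 − -65.26 = -2.72°.
a = sin²(Δφ/2) + cos φ₁ · cos φ₂ · sin²(Δλ/2) = 0.064371.
c = 2·atan2(√a, √(1−a)) = 0.51304 rad → d = 6371·c ≈ 3268.55 km.

3269 km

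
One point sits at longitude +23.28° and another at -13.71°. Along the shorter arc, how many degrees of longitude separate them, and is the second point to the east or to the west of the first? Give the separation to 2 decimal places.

36.99° west

Raw difference: -13.71 − 23.28 = -36.99°.
Normalise into (−180°, 180°]: -36.99° stays -36.99°.
Negative ⇒ the second point lies to the west; separation 36.99°.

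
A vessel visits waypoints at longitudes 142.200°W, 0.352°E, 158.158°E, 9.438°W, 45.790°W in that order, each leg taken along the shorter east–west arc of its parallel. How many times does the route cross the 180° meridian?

Leg 1: -142.200° → +0.352°, shortest Δλ = 142.552° (east) — does not cross 180°.
Leg 2: +0.352° → +158.158°, shortest Δλ = 157.806° (east) — does not cross 180°.
Leg 3: +158.158° → -9.438°, shortest Δλ = -167.596° (west) — does not cross 180°.
Leg 4: -9.438° → -45.790°, shortest Δλ = -36.352° (west) — does not cross 180°.
Total crossings: 0.

0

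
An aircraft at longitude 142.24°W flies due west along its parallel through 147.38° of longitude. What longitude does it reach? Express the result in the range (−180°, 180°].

70.38°E

Start at -142.24°; shift −147.38° → -289.62°.
-289.62° lies outside (−180°, 180°]; add 360° → +70.38°.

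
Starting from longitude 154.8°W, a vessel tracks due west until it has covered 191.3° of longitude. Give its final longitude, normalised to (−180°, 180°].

13.9°E

Start at -154.8°; shift −191.3° → -346.1°.
-346.1° lies outside (−180°, 180°]; add 360° → +13.9°.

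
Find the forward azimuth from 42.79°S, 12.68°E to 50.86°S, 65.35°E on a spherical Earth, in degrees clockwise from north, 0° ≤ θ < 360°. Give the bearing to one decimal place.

Δλ = 65.35 − 12.68 = 52.67°.
θ = atan2( sin Δλ · cos φ₂ , cos φ₁ · sin φ₂ − sin φ₁ · cos φ₂ · cos Δλ )
  = atan2(0.50192, -0.30915) = 121.631° → normalised to [0°, 360°): 121.631°.

121.6°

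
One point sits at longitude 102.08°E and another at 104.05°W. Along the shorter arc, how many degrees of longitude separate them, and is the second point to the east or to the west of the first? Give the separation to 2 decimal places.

Raw difference: -104.05 − 102.08 = -206.13°.
Normalise into (−180°, 180°]: -206.13° + 360° = 153.87°.
Positive ⇒ the second point lies to the east; separation 153.87°.

153.87° east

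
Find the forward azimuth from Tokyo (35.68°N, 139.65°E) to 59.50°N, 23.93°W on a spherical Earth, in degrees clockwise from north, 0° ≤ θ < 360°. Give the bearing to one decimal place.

Δλ = -23.93 − 139.65 = -163.58°.
θ = atan2( sin Δλ · cos φ₂ , cos φ₁ · sin φ₂ − sin φ₁ · cos φ₂ · cos Δλ )
  = atan2(-0.14347, 0.98384) = -8.297° → normalised to [0°, 360°): 351.703°.

351.7°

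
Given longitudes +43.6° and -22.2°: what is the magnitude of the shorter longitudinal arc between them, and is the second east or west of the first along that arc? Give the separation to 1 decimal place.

Raw difference: -22.2 − 43.6 = -65.8°.
Normalise into (−180°, 180°]: -65.8° stays -65.8°.
Negative ⇒ the second point lies to the west; separation 65.8°.

65.8° west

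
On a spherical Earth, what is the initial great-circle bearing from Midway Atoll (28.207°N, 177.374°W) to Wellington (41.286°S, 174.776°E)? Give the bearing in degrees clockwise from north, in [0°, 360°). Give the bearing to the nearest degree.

Δλ = 174.776 − -177.374 = 352.150°; wrapped into (−180°, 180°]: -7.850°.
θ = atan2( sin Δλ · cos φ₂ , cos φ₁ · sin φ₂ − sin φ₁ · cos φ₂ · cos Δλ )
  = atan2(-0.10263, -0.93330) = -173.725° → normalised to [0°, 360°): 186.275°.

186°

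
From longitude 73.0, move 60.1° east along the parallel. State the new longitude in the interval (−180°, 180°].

+133.1°

Start at +73.0°; shift +60.1° → +133.1°.
+133.1° already lies in (−180°, 180°].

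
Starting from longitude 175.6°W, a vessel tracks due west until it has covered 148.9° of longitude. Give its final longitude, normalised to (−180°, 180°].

35.5°E

Start at -175.6°; shift −148.9° → -324.5°.
-324.5° lies outside (−180°, 180°]; add 360° → +35.5°.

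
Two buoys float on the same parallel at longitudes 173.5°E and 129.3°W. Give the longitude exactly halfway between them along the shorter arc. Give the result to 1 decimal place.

Signed shortest Δλ from +173.5° to -129.3° is +57.2°.
Midpoint longitude = +173.5° + (+57.2°)/2 = +173.5° + 28.6° = +202.1°.
Normalise into (−180°, 180°]: -157.9°.
(The naïve average (+173.5 + -129.3)/2 = 22.1° is on the wrong side of the globe.)

157.9°W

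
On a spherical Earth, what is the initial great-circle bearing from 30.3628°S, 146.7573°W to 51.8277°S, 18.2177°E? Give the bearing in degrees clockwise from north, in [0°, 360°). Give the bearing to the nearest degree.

171°

Δλ = 18.2177 − -146.7573 = 164.9750°.
θ = atan2( sin Δλ · cos φ₂ , cos φ₁ · sin φ₂ − sin φ₁ · cos φ₂ · cos Δλ )
  = atan2(0.16022, -0.98005) = 170.715° → normalised to [0°, 360°): 170.715°.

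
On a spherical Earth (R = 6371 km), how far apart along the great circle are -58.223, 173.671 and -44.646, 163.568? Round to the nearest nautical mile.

896 nmi

Δλ = 163.568 − 173.671 = -10.103°.
Δφ = -44.646 − -58.223 = 13.577°.
a = sin²(Δφ/2) + cos φ₁ · cos φ₂ · sin²(Δλ/2) = 0.016877.
c = 2·atan2(√a, √(1−a)) = 0.26056 rad → d = 6371·c ≈ 1660.03 km ≈ 896.34 nmi.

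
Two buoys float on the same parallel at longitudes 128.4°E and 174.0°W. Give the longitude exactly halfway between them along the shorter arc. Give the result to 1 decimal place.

Signed shortest Δλ from +128.4° to -174.0° is +57.6°.
Midpoint longitude = +128.4° + (+57.6°)/2 = +128.4° + 28.8° = +157.2°.
(The naïve average (+128.4 + -174.0)/2 = -22.8° is on the wrong side of the globe.)

157.2°E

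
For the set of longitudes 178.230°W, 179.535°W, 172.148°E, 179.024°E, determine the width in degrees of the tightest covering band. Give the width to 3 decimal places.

Sort the longitudes: -179.535°, -178.230°, +172.148°, +179.024°.
Eastward gaps between consecutive values (wrapping around): 1.305°, 350.378°, 6.876°, 1.441°.
Largest gap = 350.378° ⇒ minimal covering band is its complement: 360° − 350.378° = 9.622°.
Band runs from +172.148° eastward to -178.230°, crossing the antimeridian.

9.622°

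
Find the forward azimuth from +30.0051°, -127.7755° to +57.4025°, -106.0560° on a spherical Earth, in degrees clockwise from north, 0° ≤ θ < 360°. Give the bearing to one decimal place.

Δλ = -106.0560 − -127.7755 = 21.7195°.
θ = atan2( sin Δλ · cos φ₂ , cos φ₁ · sin φ₂ − sin φ₁ · cos φ₂ · cos Δλ )
  = atan2(0.19937, 0.47929) = 22.586° → normalised to [0°, 360°): 22.586°.

22.6°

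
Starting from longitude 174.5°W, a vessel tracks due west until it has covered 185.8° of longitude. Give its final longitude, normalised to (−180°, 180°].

0.3°W

Start at -174.5°; shift −185.8° → -360.3°.
-360.3° lies outside (−180°, 180°]; add 360° → -0.3°.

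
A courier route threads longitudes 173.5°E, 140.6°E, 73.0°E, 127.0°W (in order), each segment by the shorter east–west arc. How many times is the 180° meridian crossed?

Leg 1: +173.5° → +140.6°, shortest Δλ = -32.9° (west) — does not cross 180°.
Leg 2: +140.6° → +73.0°, shortest Δλ = -67.6° (west) — does not cross 180°.
Leg 3: +73.0° → -127.0°, shortest Δλ = 160.0° (east) — crosses 180°.
Total crossings: 1.

1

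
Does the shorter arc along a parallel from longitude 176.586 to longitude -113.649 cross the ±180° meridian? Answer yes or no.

Naïve |-113.649 − 176.586| = 290.235° > 180°, so the shorter arc goes the other way round — across 180°.
Signed shortest Δλ = ((-113.649 − 176.586 + 180) mod 360) − 180 = 69.765°.
Going east by 69.765° from +176.586° passes through 180° before reaching -113.649°.

Yes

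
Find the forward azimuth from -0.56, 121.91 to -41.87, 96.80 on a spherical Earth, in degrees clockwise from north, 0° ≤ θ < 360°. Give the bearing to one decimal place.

Δλ = 96.80 − 121.91 = -25.11°.
θ = atan2( sin Δλ · cos φ₂ , cos φ₁ · sin φ₂ − sin φ₁ · cos φ₂ · cos Δλ )
  = atan2(-0.31600, -0.66082) = -154.443° → normalised to [0°, 360°): 205.557°.

205.6°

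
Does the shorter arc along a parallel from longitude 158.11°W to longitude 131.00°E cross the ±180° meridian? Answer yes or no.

Yes

Naïve |131.00 − -158.11| = 289.11° > 180°, so the shorter arc goes the other way round — across 180°.
Signed shortest Δλ = ((131.00 − -158.11 + 180) mod 360) − 180 = -70.89°.
Going west by 70.89° from -158.11° passes through 180° before reaching +131.00°.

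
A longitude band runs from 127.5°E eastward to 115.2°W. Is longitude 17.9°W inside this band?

No

Band width going east from +127.5° to -115.2°: ((-115.2 − 127.5) mod 360) = 117.3°.
Offset of -17.9° east of the west edge: ((-17.9 − 127.5) mod 360) = 214.6°.
214.6° > 117.3° ⇒ outside.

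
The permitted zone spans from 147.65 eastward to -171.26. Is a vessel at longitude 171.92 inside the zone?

Yes

Band width going east from +147.65° to -171.26°: ((-171.26 − 147.65) mod 360) = 41.09°.
Offset of +171.92° east of the west edge: ((171.92 − 147.65) mod 360) = 24.27°.
24.27° ≤ 41.09° ⇒ inside.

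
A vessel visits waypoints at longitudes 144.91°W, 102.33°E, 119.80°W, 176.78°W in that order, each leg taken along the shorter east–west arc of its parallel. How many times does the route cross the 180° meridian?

2

Leg 1: -144.91° → +102.33°, shortest Δλ = -112.76° (west) — crosses 180°.
Leg 2: +102.33° → -119.80°, shortest Δλ = 137.87° (east) — crosses 180°.
Leg 3: -119.80° → -176.78°, shortest Δλ = -56.98° (west) — does not cross 180°.
Total crossings: 2.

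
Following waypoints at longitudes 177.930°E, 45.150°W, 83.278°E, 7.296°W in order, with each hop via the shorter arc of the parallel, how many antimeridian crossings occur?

1

Leg 1: +177.930° → -45.150°, shortest Δλ = 136.92° (east) — crosses 180°.
Leg 2: -45.150° → +83.278°, shortest Δλ = 128.428° (east) — does not cross 180°.
Leg 3: +83.278° → -7.296°, shortest Δλ = -90.574° (west) — does not cross 180°.
Total crossings: 1.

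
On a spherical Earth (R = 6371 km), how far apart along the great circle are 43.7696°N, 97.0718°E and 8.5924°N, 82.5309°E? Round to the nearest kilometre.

Δλ = 82.5309 − 97.0718 = -14.5409°.
Δφ = 8.5924 − 43.7696 = -35.1772°.
a = sin²(Δφ/2) + cos φ₁ · cos φ₂ · sin²(Δλ/2) = 0.102748.
c = 2·atan2(√a, √(1−a)) = 0.65261 rad → d = 6371·c ≈ 4157.76 km.

4158 km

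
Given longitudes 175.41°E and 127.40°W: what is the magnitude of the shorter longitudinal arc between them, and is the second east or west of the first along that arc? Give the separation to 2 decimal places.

57.19° east

Raw difference: -127.40 − 175.41 = -302.81°.
Normalise into (−180°, 180°]: -302.81° + 360° = 57.19°.
Positive ⇒ the second point lies to the east; separation 57.19°.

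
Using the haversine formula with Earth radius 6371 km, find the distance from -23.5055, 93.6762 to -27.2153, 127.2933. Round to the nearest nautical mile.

1832 nmi

Δλ = 127.2933 − 93.6762 = 33.6171°.
Δφ = -27.2153 − -23.5055 = -3.7098°.
a = sin²(Δφ/2) + cos φ₁ · cos φ₂ · sin²(Δλ/2) = 0.069242.
c = 2·atan2(√a, √(1−a)) = 0.53255 rad → d = 6371·c ≈ 3392.86 km ≈ 1832.00 nmi.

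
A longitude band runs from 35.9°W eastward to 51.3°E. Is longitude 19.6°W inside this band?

Band width going east from -35.9° to +51.3°: ((51.3 − -35.9) mod 360) = 87.2°.
Offset of -19.6° east of the west edge: ((-19.6 − -35.9) mod 360) = 16.3°.
16.3° ≤ 87.2° ⇒ inside.

Yes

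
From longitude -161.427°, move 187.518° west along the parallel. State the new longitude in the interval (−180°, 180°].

Start at -161.427°; shift −187.518° → -348.945°.
-348.945° lies outside (−180°, 180°]; add 360° → +11.055°.

+11.055°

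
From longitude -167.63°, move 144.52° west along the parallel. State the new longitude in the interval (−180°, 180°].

Start at -167.63°; shift −144.52° → -312.15°.
-312.15° lies outside (−180°, 180°]; add 360° → +47.85°.

+47.85°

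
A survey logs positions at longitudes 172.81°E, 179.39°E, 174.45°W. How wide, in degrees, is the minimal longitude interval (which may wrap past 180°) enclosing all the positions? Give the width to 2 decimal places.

Sort the longitudes: -174.45°, +172.81°, +179.39°.
Eastward gaps between consecutive values (wrapping around): 347.26°, 6.58°, 6.16°.
Largest gap = 347.26° ⇒ minimal covering band is its complement: 360° − 347.26° = 12.74°.
Band runs from +172.81° eastward to -174.45°, crossing the antimeridian.

12.74°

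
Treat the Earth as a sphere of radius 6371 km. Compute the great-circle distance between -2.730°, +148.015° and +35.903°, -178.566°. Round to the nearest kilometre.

Δλ = -178.566 − 148.015 = -326.581°; wrapped into (−180°, 180°]: 33.419°.
Δφ = 35.903 − -2.730 = 38.633°.
a = sin²(Δφ/2) + cos φ₁ · cos φ₂ · sin²(Δλ/2) = 0.176305.
c = 2·atan2(√a, √(1−a)) = 0.86664 rad → d = 6371·c ≈ 5521.37 km.

5521 km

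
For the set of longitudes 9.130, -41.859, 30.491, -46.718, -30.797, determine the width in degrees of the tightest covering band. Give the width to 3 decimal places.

77.209°

Sort the longitudes: -46.718°, -41.859°, -30.797°, +9.130°, +30.491°.
Eastward gaps between consecutive values (wrapping around): 4.859°, 11.062°, 39.927°, 21.361°, 282.791°.
Largest gap = 282.791° ⇒ minimal covering band is its complement: 360° − 282.791° = 77.209°.
Band runs from -46.718° eastward to +30.491°.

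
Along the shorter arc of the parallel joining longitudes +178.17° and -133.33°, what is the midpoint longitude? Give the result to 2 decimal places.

-157.58°

Signed shortest Δλ from +178.17° to -133.33° is +48.50°.
Midpoint longitude = +178.17° + (+48.50°)/2 = +178.17° + 24.25° = +202.42°.
Normalise into (−180°, 180°]: -157.58°.
(The naïve average (+178.17 + -133.33)/2 = 22.42° is on the wrong side of the globe.)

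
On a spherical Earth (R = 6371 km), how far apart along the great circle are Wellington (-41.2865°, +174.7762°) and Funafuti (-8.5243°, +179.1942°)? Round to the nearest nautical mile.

1981 nmi

Δλ = 179.1942 − 174.7762 = 4.4180°.
Δφ = -8.5243 − -41.2865 = 32.7622°.
a = sin²(Δφ/2) + cos φ₁ · cos φ₂ · sin²(Δλ/2) = 0.080642.
c = 2·atan2(√a, √(1−a)) = 0.57588 rad → d = 6371·c ≈ 3668.90 km ≈ 1981.05 nmi.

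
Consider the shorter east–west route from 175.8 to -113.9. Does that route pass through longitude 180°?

Naïve |-113.9 − 175.8| = 289.7° > 180°, so the shorter arc goes the other way round — across 180°.
Signed shortest Δλ = ((-113.9 − 175.8 + 180) mod 360) − 180 = 70.3°.
Going east by 70.3° from +175.8° passes through 180° before reaching -113.9°.

Yes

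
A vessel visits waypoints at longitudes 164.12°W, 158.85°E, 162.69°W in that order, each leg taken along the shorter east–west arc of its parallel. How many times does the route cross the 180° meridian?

Leg 1: -164.12° → +158.85°, shortest Δλ = -37.03° (west) — crosses 180°.
Leg 2: +158.85° → -162.69°, shortest Δλ = 38.46° (east) — crosses 180°.
Total crossings: 2.

2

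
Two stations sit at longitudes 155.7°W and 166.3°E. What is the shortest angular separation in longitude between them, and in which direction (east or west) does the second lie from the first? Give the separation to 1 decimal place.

Raw difference: 166.3 − -155.7 = 322.0°.
Normalise into (−180°, 180°]: 322.0° − 360° = -38.0°.
Negative ⇒ the second point lies to the west; separation 38.0°.

38.0° west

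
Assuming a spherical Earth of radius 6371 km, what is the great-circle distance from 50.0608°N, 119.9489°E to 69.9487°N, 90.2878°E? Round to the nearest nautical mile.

Δλ = 90.2878 − 119.9489 = -29.6611°.
Δφ = 69.9487 − 50.0608 = 19.8879°.
a = sin²(Δφ/2) + cos φ₁ · cos φ₂ · sin²(Δλ/2) = 0.044241.
c = 2·atan2(√a, √(1−a)) = 0.42383 rad → d = 6371·c ≈ 2700.25 km ≈ 1458.02 nmi.

1458 nmi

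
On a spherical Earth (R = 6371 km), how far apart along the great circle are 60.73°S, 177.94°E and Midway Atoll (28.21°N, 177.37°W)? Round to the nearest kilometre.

Δλ = -177.37 − 177.94 = -355.31°; wrapped into (−180°, 180°]: 4.69°.
Δφ = 28.21 − -60.73 = 88.94°.
a = sin²(Δφ/2) + cos φ₁ · cos φ₂ · sin²(Δλ/2) = 0.491472.
c = 2·atan2(√a, √(1−a)) = 1.55374 rad → d = 6371·c ≈ 9898.87 km.

9899 km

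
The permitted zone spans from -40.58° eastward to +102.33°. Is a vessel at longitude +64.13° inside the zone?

Yes

Band width going east from -40.58° to +102.33°: ((102.33 − -40.58) mod 360) = 142.91°.
Offset of +64.13° east of the west edge: ((64.13 − -40.58) mod 360) = 104.71°.
104.71° ≤ 142.91° ⇒ inside.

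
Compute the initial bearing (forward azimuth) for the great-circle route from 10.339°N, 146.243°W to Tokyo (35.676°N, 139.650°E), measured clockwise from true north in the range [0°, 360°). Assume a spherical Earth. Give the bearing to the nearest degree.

Δλ = 139.650 − -146.243 = 285.893°; wrapped into (−180°, 180°]: -74.107°.
θ = atan2( sin Δλ · cos φ₂ , cos φ₁ · sin φ₂ − sin φ₁ · cos φ₂ · cos Δλ )
  = atan2(-0.78128, 0.53381) = -55.657° → normalised to [0°, 360°): 304.343°.

304°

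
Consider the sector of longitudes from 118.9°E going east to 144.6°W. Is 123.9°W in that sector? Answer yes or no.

No

Band width going east from +118.9° to -144.6°: ((-144.6 − 118.9) mod 360) = 96.5°.
Offset of -123.9° east of the west edge: ((-123.9 − 118.9) mod 360) = 117.2°.
117.2° > 96.5° ⇒ outside.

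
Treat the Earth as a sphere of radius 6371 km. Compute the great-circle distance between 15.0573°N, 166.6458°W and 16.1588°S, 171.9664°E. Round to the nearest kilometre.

4191 km

Δλ = 171.9664 − -166.6458 = 338.6122°; wrapped into (−180°, 180°]: -21.3878°.
Δφ = -16.1588 − 15.0573 = -31.2161°.
a = sin²(Δφ/2) + cos φ₁ · cos φ₂ · sin²(Δλ/2) = 0.104328.
c = 2·atan2(√a, √(1−a)) = 0.65779 rad → d = 6371·c ≈ 4190.80 km.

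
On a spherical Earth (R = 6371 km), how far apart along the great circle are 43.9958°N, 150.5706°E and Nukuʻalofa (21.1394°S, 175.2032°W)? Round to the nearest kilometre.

Δλ = -175.2032 − 150.5706 = -325.7738°; wrapped into (−180°, 180°]: 34.2262°.
Δφ = -21.1394 − 43.9958 = -65.1352°.
a = sin²(Δφ/2) + cos φ₁ · cos φ₂ · sin²(Δλ/2) = 0.347860.
c = 2·atan2(√a, √(1−a)) = 1.26161 rad → d = 6371·c ≈ 8037.74 km.

8038 km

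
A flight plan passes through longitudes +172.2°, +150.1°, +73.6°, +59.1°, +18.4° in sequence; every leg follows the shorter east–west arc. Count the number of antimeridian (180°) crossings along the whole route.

Leg 1: +172.2° → +150.1°, shortest Δλ = -22.1° (west) — does not cross 180°.
Leg 2: +150.1° → +73.6°, shortest Δλ = -76.5° (west) — does not cross 180°.
Leg 3: +73.6° → +59.1°, shortest Δλ = -14.5° (west) — does not cross 180°.
Leg 4: +59.1° → +18.4°, shortest Δλ = -40.7° (west) — does not cross 180°.
Total crossings: 0.

0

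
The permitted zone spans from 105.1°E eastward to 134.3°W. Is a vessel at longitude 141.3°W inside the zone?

Band width going east from +105.1° to -134.3°: ((-134.3 − 105.1) mod 360) = 120.6°.
Offset of -141.3° east of the west edge: ((-141.3 − 105.1) mod 360) = 113.6°.
113.6° ≤ 120.6° ⇒ inside.

Yes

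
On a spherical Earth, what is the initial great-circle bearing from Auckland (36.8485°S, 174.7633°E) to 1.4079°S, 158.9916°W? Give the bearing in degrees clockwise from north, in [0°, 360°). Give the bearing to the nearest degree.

40°

Δλ = -158.9916 − 174.7633 = -333.7549°; wrapped into (−180°, 180°]: 26.2451°.
θ = atan2( sin Δλ · cos φ₂ , cos φ₁ · sin φ₂ − sin φ₁ · cos φ₂ · cos Δλ )
  = atan2(0.44208, 0.51805) = 40.476° → normalised to [0°, 360°): 40.476°.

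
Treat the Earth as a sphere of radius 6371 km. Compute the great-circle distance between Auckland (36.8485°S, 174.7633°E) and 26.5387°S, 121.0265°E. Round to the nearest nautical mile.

2777 nmi

Δλ = 121.0265 − 174.7633 = -53.7368°.
Δφ = -26.5387 − -36.8485 = 10.3098°.
a = sin²(Δφ/2) + cos φ₁ · cos φ₂ · sin²(Δλ/2) = 0.154298.
c = 2·atan2(√a, √(1−a)) = 0.80737 rad → d = 6371·c ≈ 5143.73 km ≈ 2777.39 nmi.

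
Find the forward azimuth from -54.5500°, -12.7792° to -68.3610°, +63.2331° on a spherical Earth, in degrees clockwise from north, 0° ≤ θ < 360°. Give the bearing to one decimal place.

Δλ = 63.2331 − -12.7792 = 76.0123°.
θ = atan2( sin Δλ · cos φ₂ , cos φ₁ · sin φ₂ − sin φ₁ · cos φ₂ · cos Δλ )
  = atan2(0.35782, -0.46651) = 142.511° → normalised to [0°, 360°): 142.511°.

142.5°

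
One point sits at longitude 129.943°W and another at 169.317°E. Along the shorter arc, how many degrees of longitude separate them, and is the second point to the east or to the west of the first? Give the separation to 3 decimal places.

60.740° west

Raw difference: 169.317 − -129.943 = 299.26°.
Normalise into (−180°, 180°]: 299.26° − 360° = -60.74°.
Negative ⇒ the second point lies to the west; separation 60.740°.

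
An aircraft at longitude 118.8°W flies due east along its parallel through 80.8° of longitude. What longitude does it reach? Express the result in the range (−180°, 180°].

38.0°W

Start at -118.8°; shift +80.8° → -38.0°.
-38.0° already lies in (−180°, 180°].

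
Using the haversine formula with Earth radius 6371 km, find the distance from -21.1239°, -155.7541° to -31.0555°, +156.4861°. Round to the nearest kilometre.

4858 km

Δλ = 156.4861 − -155.7541 = 312.2402°; wrapped into (−180°, 180°]: -47.7598°.
Δφ = -31.0555 − -21.1239 = -9.9316°.
a = sin²(Δφ/2) + cos φ₁ · cos φ₂ · sin²(Δλ/2) = 0.138450.
c = 2·atan2(√a, √(1−a)) = 0.76252 rad → d = 6371·c ≈ 4857.99 km.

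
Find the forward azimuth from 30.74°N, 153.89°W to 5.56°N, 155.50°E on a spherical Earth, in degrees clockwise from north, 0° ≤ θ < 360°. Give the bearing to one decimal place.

Δλ = 155.50 − -153.89 = 309.39°; wrapped into (−180°, 180°]: -50.61°.
θ = atan2( sin Δλ · cos φ₂ , cos φ₁ · sin φ₂ − sin φ₁ · cos φ₂ · cos Δλ )
  = atan2(-0.76921, -0.23957) = -107.299° → normalised to [0°, 360°): 252.701°.

252.7°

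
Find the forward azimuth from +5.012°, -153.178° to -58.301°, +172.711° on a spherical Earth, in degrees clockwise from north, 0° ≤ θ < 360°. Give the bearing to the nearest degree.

198°

Δλ = 172.711 − -153.178 = 325.889°; wrapped into (−180°, 180°]: -34.111°.
θ = atan2( sin Δλ · cos φ₂ , cos φ₁ · sin φ₂ − sin φ₁ · cos φ₂ · cos Δλ )
  = atan2(-0.29468, -0.88558) = -161.595° → normalised to [0°, 360°): 198.405°.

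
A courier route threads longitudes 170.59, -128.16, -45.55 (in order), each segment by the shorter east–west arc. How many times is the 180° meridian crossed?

1

Leg 1: +170.59° → -128.16°, shortest Δλ = 61.25° (east) — crosses 180°.
Leg 2: -128.16° → -45.55°, shortest Δλ = 82.61° (east) — does not cross 180°.
Total crossings: 1.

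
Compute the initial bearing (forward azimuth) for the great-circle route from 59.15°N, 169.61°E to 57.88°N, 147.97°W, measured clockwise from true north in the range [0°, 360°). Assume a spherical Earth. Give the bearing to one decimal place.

Δλ = -147.97 − 169.61 = -317.58°; wrapped into (−180°, 180°]: 42.42°.
θ = atan2( sin Δλ · cos φ₂ , cos φ₁ · sin φ₂ − sin φ₁ · cos φ₂ · cos Δλ )
  = atan2(0.35866, 0.09733) = 74.817° → normalised to [0°, 360°): 74.817°.

74.8°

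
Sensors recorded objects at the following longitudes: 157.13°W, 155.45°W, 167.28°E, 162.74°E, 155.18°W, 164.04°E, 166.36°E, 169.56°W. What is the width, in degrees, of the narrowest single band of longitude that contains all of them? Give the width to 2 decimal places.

Sort the longitudes: -169.56°, -157.13°, -155.45°, -155.18°, +162.74°, +164.04°, +166.36°, +167.28°.
Eastward gaps between consecutive values (wrapping around): 12.43°, 1.68°, 0.27°, 317.92°, 1.30°, 2.32°, 0.92°, 23.16°.
Largest gap = 317.92° ⇒ minimal covering band is its complement: 360° − 317.92° = 42.08°.
Band runs from +162.74° eastward to -155.18°, crossing the antimeridian.

42.08°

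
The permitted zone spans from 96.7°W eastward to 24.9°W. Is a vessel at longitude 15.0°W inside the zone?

No

Band width going east from -96.7° to -24.9°: ((-24.9 − -96.7) mod 360) = 71.8°.
Offset of -15.0° east of the west edge: ((-15.0 − -96.7) mod 360) = 81.7°.
81.7° > 71.8° ⇒ outside.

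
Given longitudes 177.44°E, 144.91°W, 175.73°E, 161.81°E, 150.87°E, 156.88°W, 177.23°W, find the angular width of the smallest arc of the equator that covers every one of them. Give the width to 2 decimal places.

Sort the longitudes: -177.23°, -156.88°, -144.91°, +150.87°, +161.81°, +175.73°, +177.44°.
Eastward gaps between consecutive values (wrapping around): 20.35°, 11.97°, 295.78°, 10.94°, 13.92°, 1.71°, 5.33°.
Largest gap = 295.78° ⇒ minimal covering band is its complement: 360° − 295.78° = 64.22°.
Band runs from +150.87° eastward to -144.91°, crossing the antimeridian.

64.22°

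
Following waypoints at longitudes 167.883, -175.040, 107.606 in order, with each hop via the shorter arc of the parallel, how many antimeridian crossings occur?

2

Leg 1: +167.883° → -175.040°, shortest Δλ = 17.077° (east) — crosses 180°.
Leg 2: -175.040° → +107.606°, shortest Δλ = -77.354° (west) — crosses 180°.
Total crossings: 2.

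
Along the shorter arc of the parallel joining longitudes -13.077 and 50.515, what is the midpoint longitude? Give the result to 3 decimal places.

Signed shortest Δλ from -13.077° to +50.515° is +63.592°.
Midpoint longitude = -13.077° + (+63.592°)/2 = -13.077° + 31.796° = +18.719°.

+18.719°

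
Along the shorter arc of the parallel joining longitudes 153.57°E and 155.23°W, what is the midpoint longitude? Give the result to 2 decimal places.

Signed shortest Δλ from +153.57° to -155.23° is +51.20°.
Midpoint longitude = +153.57° + (+51.20°)/2 = +153.57° + 25.60° = +179.17°.
(The naïve average (+153.57 + -155.23)/2 = -0.83° is on the wrong side of the globe.)

179.17°E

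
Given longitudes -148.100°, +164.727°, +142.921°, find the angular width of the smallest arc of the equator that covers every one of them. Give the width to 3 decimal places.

68.979°

Sort the longitudes: -148.100°, +142.921°, +164.727°.
Eastward gaps between consecutive values (wrapping around): 291.021°, 21.806°, 47.173°.
Largest gap = 291.021° ⇒ minimal covering band is its complement: 360° − 291.021° = 68.979°.
Band runs from +142.921° eastward to -148.100°, crossing the antimeridian.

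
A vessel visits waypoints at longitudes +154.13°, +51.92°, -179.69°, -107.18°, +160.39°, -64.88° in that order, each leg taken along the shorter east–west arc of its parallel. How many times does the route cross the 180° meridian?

Leg 1: +154.13° → +51.92°, shortest Δλ = -102.21° (west) — does not cross 180°.
Leg 2: +51.92° → -179.69°, shortest Δλ = 128.39° (east) — crosses 180°.
Leg 3: -179.69° → -107.18°, shortest Δλ = 72.51° (east) — does not cross 180°.
Leg 4: -107.18° → +160.39°, shortest Δλ = -92.43° (west) — crosses 180°.
Leg 5: +160.39° → -64.88°, shortest Δλ = 134.73° (east) — crosses 180°.
Total crossings: 3.

3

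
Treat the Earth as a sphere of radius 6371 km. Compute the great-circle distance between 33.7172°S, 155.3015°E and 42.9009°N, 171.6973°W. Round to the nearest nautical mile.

4944 nmi

Δλ = -171.6973 − 155.3015 = -326.9988°; wrapped into (−180°, 180°]: 33.0012°.
Δφ = 42.9009 − -33.7172 = 76.6181°.
a = sin²(Δφ/2) + cos φ₁ · cos φ₂ · sin²(Δλ/2) = 0.433433.
c = 2·atan2(√a, √(1−a)) = 1.43727 rad → d = 6371·c ≈ 9156.82 km ≈ 4944.29 nmi.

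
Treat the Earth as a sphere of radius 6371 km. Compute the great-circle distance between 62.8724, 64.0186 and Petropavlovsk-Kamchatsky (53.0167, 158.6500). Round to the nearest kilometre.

Δλ = 158.6500 − 64.0186 = 94.6314°.
Δφ = 53.0167 − 62.8724 = -9.8557°.
a = sin²(Δφ/2) + cos φ₁ · cos φ₂ · sin²(Δλ/2) = 0.155606.
c = 2·atan2(√a, √(1−a)) = 0.81098 rad → d = 6371·c ≈ 5166.76 km.

5167 km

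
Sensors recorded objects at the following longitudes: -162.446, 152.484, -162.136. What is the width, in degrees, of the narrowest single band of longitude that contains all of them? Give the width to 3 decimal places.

45.380°

Sort the longitudes: -162.446°, -162.136°, +152.484°.
Eastward gaps between consecutive values (wrapping around): 0.310°, 314.620°, 45.070°.
Largest gap = 314.620° ⇒ minimal covering band is its complement: 360° − 314.620° = 45.380°.
Band runs from +152.484° eastward to -162.136°, crossing the antimeridian.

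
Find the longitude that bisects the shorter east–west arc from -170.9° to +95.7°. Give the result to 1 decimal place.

Signed shortest Δλ from -170.9° to +95.7° is -93.4°.
Midpoint longitude = -170.9° + (-93.4°)/2 = -170.9° − 46.7° = -217.6°.
Normalise into (−180°, 180°]: +142.4°.
(The naïve average (-170.9 + +95.7)/2 = -37.6° is on the wrong side of the globe.)

+142.4°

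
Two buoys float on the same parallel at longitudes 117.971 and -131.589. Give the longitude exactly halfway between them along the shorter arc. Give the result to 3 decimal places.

+173.191°

Signed shortest Δλ from +117.971° to -131.589° is +110.440°.
Midpoint longitude = +117.971° + (+110.440°)/2 = +117.971° + 55.220° = +173.191°.
(The naïve average (+117.971 + -131.589)/2 = -6.809° is on the wrong side of the globe.)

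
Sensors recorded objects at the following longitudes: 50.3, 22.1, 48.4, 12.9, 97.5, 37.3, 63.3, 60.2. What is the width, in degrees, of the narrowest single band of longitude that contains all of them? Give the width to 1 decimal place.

Sort the longitudes: +12.9°, +22.1°, +37.3°, +48.4°, +50.3°, +60.2°, +63.3°, +97.5°.
Eastward gaps between consecutive values (wrapping around): 9.2°, 15.2°, 11.1°, 1.9°, 9.9°, 3.1°, 34.2°, 275.4°.
Largest gap = 275.4° ⇒ minimal covering band is its complement: 360° − 275.4° = 84.6°.
Band runs from +12.9° eastward to +97.5°.

84.6°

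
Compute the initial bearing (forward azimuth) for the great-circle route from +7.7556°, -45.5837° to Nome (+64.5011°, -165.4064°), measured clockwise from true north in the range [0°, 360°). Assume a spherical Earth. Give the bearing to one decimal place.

Δλ = -165.4064 − -45.5837 = -119.8227°.
θ = atan2( sin Δλ · cos φ₂ , cos φ₁ · sin φ₂ − sin φ₁ · cos φ₂ · cos Δλ )
  = atan2(-0.37348, 0.92323) = -22.025° → normalised to [0°, 360°): 337.975°.

338.0°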